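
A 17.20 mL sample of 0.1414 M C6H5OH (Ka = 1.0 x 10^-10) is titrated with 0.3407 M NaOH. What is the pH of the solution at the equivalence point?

n(C6H5OH) = 0.1414 x 0.01720 = 0.002432 mol; V(NaOH) at equivalence = 0.002432/0.3407 = 0.007138 L.
At equivalence all the acid is converted to C6H5O-; total volume = 0.01720 + 0.007138 = 0.02434 L, so [C6H5O-] = 0.002432/0.02434 = 0.09993 M.
Kb = Kw/Ka = 1.0e-14 / 1.0 x 10^-10 = 0.000100.
[OH^-] = sqrt(Kb x [C6H5O-]) = sqrt(0.000100 x 0.09993) = 0.00316 M.
pOH = 2.50, so pH = 14.00 - 2.50 = 11.50.

11.50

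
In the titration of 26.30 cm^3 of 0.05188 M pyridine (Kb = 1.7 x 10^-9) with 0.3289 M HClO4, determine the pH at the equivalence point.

3.29

n(C5H5N) = 0.05188 x 0.02630 = 0.001364 mol; V(HClO4) at equivalence = 0.001364/0.3289 = 0.004149 L.
At equivalence the base is fully converted to C5H5NH+; total volume = 0.03045 L, so [C5H5NH+] = 0.001364/0.03045 = 0.04481 M.
Ka(C5H5NH+) = Kw/Kb = 1.0e-14 / 1.7 x 10^-9 = 5.88e-6.
[H^+] = sqrt(Ka x [C5H5NH+]) = sqrt(5.88e-6 x 0.04481) = 0.000513 M.
pH = -log(0.000513) = 3.29.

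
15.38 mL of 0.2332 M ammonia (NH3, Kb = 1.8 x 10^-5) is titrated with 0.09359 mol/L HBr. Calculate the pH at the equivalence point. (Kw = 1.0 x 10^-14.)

5.22

n(NH3) = 0.2332 x 0.01538 = 0.003587 mol; V(HBr) at equivalence = 0.003587/0.09359 = 0.03832 L.
At equivalence the base is fully converted to NH4+; total volume = 0.05370 L, so [NH4+] = 0.003587/0.05370 = 0.06679 M.
Ka(NH4+) = Kw/Kb = 1.0e-14 / 1.8 x 10^-5 = 5.56e-10.
[H^+] = sqrt(Ka x [NH4+]) = sqrt(5.56e-10 x 0.06679) = 6.09e-6 M.
pH = -log(6.09e-6) = 5.22.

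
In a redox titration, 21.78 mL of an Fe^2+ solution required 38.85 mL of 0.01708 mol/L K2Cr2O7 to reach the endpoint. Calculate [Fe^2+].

n(K2Cr2O7) = 0.01708 x 0.03885 = 0.0006636 mol.
From the balanced equation, 1 mol K2Cr2O7 reacts with 6 mol Fe^2+, so n(Fe^2+) = 0.0006636 x 6/1 = 0.003981 mol.
[Fe^2+] = 0.003981 / 0.02178 L = 0.183 M.

0.183 M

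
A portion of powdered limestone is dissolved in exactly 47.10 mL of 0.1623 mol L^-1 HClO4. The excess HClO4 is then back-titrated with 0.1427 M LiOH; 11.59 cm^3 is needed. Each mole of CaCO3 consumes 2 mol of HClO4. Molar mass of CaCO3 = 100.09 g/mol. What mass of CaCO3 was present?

0.300 g

Total n(HClO4) added = 0.1623 x 0.04710 = 0.007644 mol.
n(LiOH) used = 0.1427 x 0.01159 = 0.001654 mol, which equals the excess n(HClO4).
So n(HClO4) consumed by the sample = 0.007644 - 0.001654 = 0.005990 mol.
n(CaCO3) = 0.005990 / 2 = 0.002995 mol.
mass = 0.002995 mol x 100.09 g/mol = 0.300 g.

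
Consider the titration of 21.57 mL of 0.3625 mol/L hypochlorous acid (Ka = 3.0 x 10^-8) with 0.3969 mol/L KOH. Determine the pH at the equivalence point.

n(HClO) = 0.3625 x 0.02157 = 0.007819 mol; V(KOH) at equivalence = 0.007819/0.3969 = 0.01970 L.
At equivalence all the acid is converted to ClO-; total volume = 0.02157 + 0.01970 = 0.04127 L, so [ClO-] = 0.007819/0.04127 = 0.1895 M.
Kb = Kw/Ka = 1.0e-14 / 3.0 x 10^-8 = 3.33e-7.
[OH^-] = sqrt(Kb x [ClO-]) = sqrt(3.33e-7 x 0.1895) = 0.000251 M.
pOH = 3.60, so pH = 14.00 - 3.60 = 10.40.

10.40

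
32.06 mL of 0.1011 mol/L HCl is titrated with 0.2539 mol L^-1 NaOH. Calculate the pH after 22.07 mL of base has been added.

12.64

n(acid) = 0.1011 x 0.03206 = 0.003241 mol; n(NaOH) added = 0.2539 x 0.02207 = 0.005604 mol.
Base is in excess by 0.005604 - 0.003241 = 0.002362 mol in a total volume of 0.05413 L.
[OH^-] = 0.002362/0.05413 = 0.04364 M, so pOH = 1.36 and pH = 14.00 - 1.36 = 12.64.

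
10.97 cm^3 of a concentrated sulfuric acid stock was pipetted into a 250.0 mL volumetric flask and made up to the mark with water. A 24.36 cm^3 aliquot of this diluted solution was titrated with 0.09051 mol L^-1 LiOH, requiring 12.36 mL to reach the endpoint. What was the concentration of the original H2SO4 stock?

0.523 M

n(LiOH) = 0.09051 x 0.01236 = 0.001119 mol.
n(H2SO4) in the aliquot = 0.001119 x 1/2 = 0.0005594 mol.
[diluted H2SO4] = 0.0005594 / 0.02436 = 0.02296 M.
Dilution factor = 250.0/10.97 = 22.79, so [stock] = 0.02296 x 22.79 = 0.523 M.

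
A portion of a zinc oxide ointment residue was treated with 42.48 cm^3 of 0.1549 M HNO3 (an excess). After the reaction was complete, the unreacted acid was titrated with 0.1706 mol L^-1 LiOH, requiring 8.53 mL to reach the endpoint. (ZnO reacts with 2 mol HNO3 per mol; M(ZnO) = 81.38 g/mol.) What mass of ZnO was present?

0.209 g

Total n(HNO3) added = 0.1549 x 0.04248 = 0.006580 mol.
n(LiOH) used = 0.1706 x 0.008530 = 0.001455 mol, which equals the excess n(HNO3).
So n(HNO3) consumed by the sample = 0.006580 - 0.001455 = 0.005125 mol.
n(ZnO) = 0.005125 / 2 = 0.002562 mol.
mass = 0.002562 mol x 81.38 g/mol = 0.209 g.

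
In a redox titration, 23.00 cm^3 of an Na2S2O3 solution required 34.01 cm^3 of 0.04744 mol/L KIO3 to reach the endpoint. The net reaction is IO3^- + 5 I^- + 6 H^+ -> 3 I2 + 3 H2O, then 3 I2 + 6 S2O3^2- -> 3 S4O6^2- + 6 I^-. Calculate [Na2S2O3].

0.421 M

n(KIO3) = 0.04744 x 0.03401 = 0.001613 mol.
From the balanced equation, 1 mol KIO3 reacts with 6 mol Na2S2O3, so n(Na2S2O3) = 0.001613 x 6/1 = 0.009681 mol.
[Na2S2O3] = 0.009681 / 0.02300 L = 0.421 M.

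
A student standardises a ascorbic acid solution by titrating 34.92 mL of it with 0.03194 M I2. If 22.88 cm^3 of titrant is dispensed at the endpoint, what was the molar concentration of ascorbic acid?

0.0209 M

n(I2) = 0.03194 x 0.02288 = 0.0007308 mol.
From the balanced equation, 1 mol I2 reacts with 1 mol ascorbic acid, so n(ascorbic acid) = 0.0007308 x 1/1 = 0.0007308 mol.
[ascorbic acid] = 0.0007308 / 0.03492 L = 0.0209 M.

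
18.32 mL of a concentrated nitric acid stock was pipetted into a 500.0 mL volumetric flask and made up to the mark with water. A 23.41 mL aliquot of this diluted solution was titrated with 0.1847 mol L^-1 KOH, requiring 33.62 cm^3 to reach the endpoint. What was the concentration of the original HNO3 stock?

7.24 M

n(KOH) = 0.1847 x 0.03362 = 0.006210 mol.
n(HNO3) in the aliquot = 0.006210 mol.
[diluted HNO3] = 0.006210 / 0.02341 = 0.2653 M.
Dilution factor = 500.0/18.32 = 27.29, so [stock] = 0.2653 x 27.29 = 7.24 M.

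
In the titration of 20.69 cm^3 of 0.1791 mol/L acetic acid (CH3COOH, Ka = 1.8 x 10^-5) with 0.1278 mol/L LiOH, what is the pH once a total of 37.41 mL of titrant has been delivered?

n(acid) = 0.1791 x 0.02069 = 0.003706 mol; n(LiOH) added = 0.1278 x 0.03741 = 0.004781 mol.
Base is in excess by 0.004781 - 0.003706 = 0.001075 mol in a total volume of 0.05810 L.
[OH^-] = 0.001075/0.05810 = 0.01851 M, so pOH = 1.73 and pH = 14.00 - 1.73 = 12.27.

12.27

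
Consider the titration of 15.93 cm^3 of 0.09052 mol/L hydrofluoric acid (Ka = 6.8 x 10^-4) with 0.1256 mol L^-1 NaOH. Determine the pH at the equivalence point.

n(HF) = 0.09052 x 0.01593 = 0.001442 mol; V(NaOH) at equivalence = 0.001442/0.1256 = 0.01148 L.
At equivalence all the acid is converted to F-; total volume = 0.01593 + 0.01148 = 0.02741 L, so [F-] = 0.001442/0.02741 = 0.05261 M.
Kb = Kw/Ka = 1.0e-14 / 6.8 x 10^-4 = 1.47e-11.
[OH^-] = sqrt(Kb x [F-]) = sqrt(1.47e-11 x 0.05261) = 8.80e-7 M.
pOH = 6.06, so pH = 14.00 - 6.06 = 7.94.

7.94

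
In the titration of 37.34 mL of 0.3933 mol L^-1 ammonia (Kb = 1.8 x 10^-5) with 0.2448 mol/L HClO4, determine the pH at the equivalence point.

n(NH3) = 0.3933 x 0.03734 = 0.01469 mol; V(HClO4) at equivalence = 0.01469/0.2448 = 0.05999 L.
At equivalence the base is fully converted to NH4+; total volume = 0.09733 L, so [NH4+] = 0.01469/0.09733 = 0.1509 M.
Ka(NH4+) = Kw/Kb = 1.0e-14 / 1.8 x 10^-5 = 5.56e-10.
[H^+] = sqrt(Ka x [NH4+]) = sqrt(5.56e-10 x 0.1509) = 9.16e-6 M.
pH = -log(9.16e-6) = 5.04.

5.04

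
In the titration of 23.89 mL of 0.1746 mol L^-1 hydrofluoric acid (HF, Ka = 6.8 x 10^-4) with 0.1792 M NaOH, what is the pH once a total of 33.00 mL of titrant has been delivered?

n(acid) = 0.1746 x 0.02389 = 0.004171 mol; n(NaOH) added = 0.1792 x 0.03300 = 0.005914 mol.
Base is in excess by 0.005914 - 0.004171 = 0.001742 mol in a total volume of 0.05689 L.
[OH^-] = 0.001742/0.05689 = 0.03063 M, so pOH = 1.51 and pH = 14.00 - 1.51 = 12.49.

12.49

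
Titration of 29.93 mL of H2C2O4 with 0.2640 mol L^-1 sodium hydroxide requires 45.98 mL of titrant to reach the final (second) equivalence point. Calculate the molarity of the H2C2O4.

0.203 M

n(NaOH) = 0.2640 x 0.04598 = 0.01214 mol.
At the final (second) equivalence point, 2 mol OH^- react per mol H2C2O4, so n(H2C2O4) = 0.01214 / 2 = 0.006069 mol.
[H2C2O4] = 0.006069 / 0.02993 L = 0.203 M.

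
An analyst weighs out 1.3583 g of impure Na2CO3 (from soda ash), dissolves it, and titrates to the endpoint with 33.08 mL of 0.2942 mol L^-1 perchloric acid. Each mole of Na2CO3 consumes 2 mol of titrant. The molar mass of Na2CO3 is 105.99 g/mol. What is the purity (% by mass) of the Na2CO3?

38.0%

n(HClO4) = 0.2942 x 0.03308 = 0.009732 mol.
n(Na2CO3) = 0.009732 / 2 = 0.004866 mol.
mass of Na2CO3 = 0.004866 x 105.99 = 0.5158 g.
% purity = 0.5158 / 1.3583 x 100 = 38.0%.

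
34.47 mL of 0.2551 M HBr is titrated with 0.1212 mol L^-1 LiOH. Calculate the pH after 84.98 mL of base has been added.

12.10

n(acid) = 0.2551 x 0.03447 = 0.008793 mol; n(LiOH) added = 0.1212 x 0.08498 = 0.01030 mol.
Base is in excess by 0.01030 - 0.008793 = 0.001506 mol in a total volume of 0.1195 L.
[OH^-] = 0.001506/0.1195 = 0.01261 M, so pOH = 1.90 and pH = 14.00 - 1.90 = 12.10.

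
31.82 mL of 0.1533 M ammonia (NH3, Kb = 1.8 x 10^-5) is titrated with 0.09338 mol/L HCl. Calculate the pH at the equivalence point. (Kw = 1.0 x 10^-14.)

5.25

n(NH3) = 0.1533 x 0.03182 = 0.004878 mol; V(HCl) at equivalence = 0.004878/0.09338 = 0.05224 L.
At equivalence the base is fully converted to NH4+; total volume = 0.08406 L, so [NH4+] = 0.004878/0.08406 = 0.05803 M.
Ka(NH4+) = Kw/Kb = 1.0e-14 / 1.8 x 10^-5 = 5.56e-10.
[H^+] = sqrt(Ka x [NH4+]) = sqrt(5.56e-10 x 0.05803) = 5.68e-6 M.
pH = -log(5.68e-6) = 5.25.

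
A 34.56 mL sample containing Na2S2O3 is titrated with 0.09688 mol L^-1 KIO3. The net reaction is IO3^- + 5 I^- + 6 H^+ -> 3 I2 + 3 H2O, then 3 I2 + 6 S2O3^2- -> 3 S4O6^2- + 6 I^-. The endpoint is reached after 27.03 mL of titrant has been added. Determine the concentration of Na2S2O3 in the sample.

0.455 M

n(KIO3) = 0.09688 x 0.02703 = 0.002619 mol.
From the balanced equation, 1 mol KIO3 reacts with 6 mol Na2S2O3, so n(Na2S2O3) = 0.002619 x 6/1 = 0.01571 mol.
[Na2S2O3] = 0.01571 / 0.03456 L = 0.455 M.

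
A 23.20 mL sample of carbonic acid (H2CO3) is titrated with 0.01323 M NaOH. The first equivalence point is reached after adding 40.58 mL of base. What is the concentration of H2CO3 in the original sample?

0.0231 M

n(NaOH) = 0.01323 x 0.04058 = 0.0005369 mol.
At the first equivalence point, 1 mol OH^- react per mol H2CO3, so n(H2CO3) = 0.0005369 / 1 = 0.0005369 mol.
[H2CO3] = 0.0005369 / 0.02320 L = 0.0231 M.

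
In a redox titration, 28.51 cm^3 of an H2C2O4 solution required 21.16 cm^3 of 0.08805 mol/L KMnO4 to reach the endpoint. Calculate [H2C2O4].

n(KMnO4) = 0.08805 x 0.02116 = 0.001863 mol.
From the balanced equation, 2 mol KMnO4 reacts with 5 mol H2C2O4, so n(H2C2O4) = 0.001863 x 5/2 = 0.004658 mol.
[H2C2O4] = 0.004658 / 0.02851 L = 0.163 M.

0.163 M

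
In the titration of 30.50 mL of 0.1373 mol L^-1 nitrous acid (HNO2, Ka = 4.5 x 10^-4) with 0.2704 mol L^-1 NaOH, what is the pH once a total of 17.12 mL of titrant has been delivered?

11.97

n(acid) = 0.1373 x 0.03050 = 0.004188 mol; n(NaOH) added = 0.2704 x 0.01712 = 0.004629 mol.
Base is in excess by 0.004629 - 0.004188 = 0.0004416 mol in a total volume of 0.04762 L.
[OH^-] = 0.0004416/0.04762 = 0.009273 M, so pOH = 2.03 and pH = 14.00 - 2.03 = 11.97.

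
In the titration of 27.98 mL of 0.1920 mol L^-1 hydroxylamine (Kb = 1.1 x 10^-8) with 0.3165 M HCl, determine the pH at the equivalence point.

3.48

n(NH2OH) = 0.1920 x 0.02798 = 0.005372 mol; V(HCl) at equivalence = 0.005372/0.3165 = 0.01697 L.
At equivalence the base is fully converted to NH3OH+; total volume = 0.04495 L, so [NH3OH+] = 0.005372/0.04495 = 0.1195 M.
Ka(NH3OH+) = Kw/Kb = 1.0e-14 / 1.1 x 10^-8 = 9.09e-7.
[H^+] = sqrt(Ka x [NH3OH+]) = sqrt(9.09e-7 x 0.1195) = 0.000330 M.
pH = -log(0.000330) = 3.48.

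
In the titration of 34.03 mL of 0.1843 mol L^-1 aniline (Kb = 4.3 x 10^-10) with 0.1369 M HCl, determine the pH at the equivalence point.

n(C6H5NH2) = 0.1843 x 0.03403 = 0.006272 mol; V(HCl) at equivalence = 0.006272/0.1369 = 0.04581 L.
At equivalence the base is fully converted to C6H5NH3+; total volume = 0.07984 L, so [C6H5NH3+] = 0.006272/0.07984 = 0.07855 M.
Ka(C6H5NH3+) = Kw/Kb = 1.0e-14 / 4.3 x 10^-10 = 2.33e-5.
[H^+] = sqrt(Ka x [C6H5NH3+]) = sqrt(2.33e-5 x 0.07855) = 0.00135 M.
pH = -log(0.00135) = 2.87.

2.87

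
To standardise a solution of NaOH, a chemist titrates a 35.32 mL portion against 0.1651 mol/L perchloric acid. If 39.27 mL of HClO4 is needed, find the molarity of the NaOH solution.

n(HClO4) delivered = 0.1651 x 0.03927 = 0.006483 mol.
For a 1:1 reaction, n(NaOH) = 0.006483 mol.
[NaOH] = 0.006483 mol / 0.03532 L = 0.184 M.

0.184 M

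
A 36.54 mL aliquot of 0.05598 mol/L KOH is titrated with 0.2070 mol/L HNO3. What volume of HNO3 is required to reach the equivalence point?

9.88 mL

n(KOH) = 0.05598 mol/L x 0.03654 L = 0.002046 mol.
At equivalence n(HNO3) = n(KOH) = 0.002046 mol.
V(HNO3) = 0.002046 / 0.2070 = 0.009882 L = 9.88 mL.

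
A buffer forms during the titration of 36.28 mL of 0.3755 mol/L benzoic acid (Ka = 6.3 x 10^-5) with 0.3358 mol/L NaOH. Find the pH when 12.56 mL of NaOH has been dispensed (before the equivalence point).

3.85

Initial n(C6H5COOH) = 0.3755 x 0.03628 = 0.01362 mol.
n(NaOH) added = 0.3358 x 0.01256 = 0.004218 mol, converting that many moles of C6H5COOH to C6H5COO-.
Remaining n(C6H5COOH) = 0.009405 mol; n(C6H5COO-) = 0.004218 mol.
By Henderson-Hasselbalch, pH = pKa + log([A^-]/[HA]) = 4.20 + log(0.004218/0.009405) = 4.20 + (-0.35) = 3.85.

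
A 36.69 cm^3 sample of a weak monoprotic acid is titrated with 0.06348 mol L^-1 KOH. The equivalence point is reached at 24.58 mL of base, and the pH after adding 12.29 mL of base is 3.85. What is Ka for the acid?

1.4 x 10^-4

12.29 mL is half of the equivalence volume, so this is the half-equivalence point where [HA] = [A^-].
At half-equivalence pH = pKa, so pKa = 3.85.
Ka = 10^(-3.85) = 1.4 x 10^-4.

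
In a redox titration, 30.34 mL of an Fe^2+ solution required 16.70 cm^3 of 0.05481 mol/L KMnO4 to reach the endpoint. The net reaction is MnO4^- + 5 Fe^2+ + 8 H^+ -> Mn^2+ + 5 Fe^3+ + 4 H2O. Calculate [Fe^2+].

0.151 M

n(KMnO4) = 0.05481 x 0.01670 = 0.0009153 mol.
From the balanced equation, 1 mol KMnO4 reacts with 5 mol Fe^2+, so n(Fe^2+) = 0.0009153 x 5/1 = 0.004577 mol.
[Fe^2+] = 0.004577 / 0.03034 L = 0.151 M.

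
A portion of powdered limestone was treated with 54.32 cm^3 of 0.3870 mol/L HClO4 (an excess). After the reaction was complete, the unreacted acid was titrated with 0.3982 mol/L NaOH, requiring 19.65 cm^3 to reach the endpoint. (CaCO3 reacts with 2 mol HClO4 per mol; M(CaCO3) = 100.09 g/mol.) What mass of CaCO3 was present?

0.660 g

Total n(HClO4) added = 0.3870 x 0.05432 = 0.02102 mol.
n(NaOH) used = 0.3982 x 0.01965 = 0.007825 mol, which equals the excess n(HClO4).
So n(HClO4) consumed by the sample = 0.02102 - 0.007825 = 0.01320 mol.
n(CaCO3) = 0.01320 / 2 = 0.006599 mol.
mass = 0.006599 mol x 100.09 g/mol = 0.660 g.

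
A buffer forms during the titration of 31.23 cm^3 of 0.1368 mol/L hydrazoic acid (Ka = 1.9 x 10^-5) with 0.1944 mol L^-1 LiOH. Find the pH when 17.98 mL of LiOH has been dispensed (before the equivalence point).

Initial n(HN3) = 0.1368 x 0.03123 = 0.004272 mol.
n(LiOH) added = 0.1944 x 0.01798 = 0.003495 mol, converting that many moles of HN3 to N3-.
Remaining n(HN3) = 0.0007770 mol; n(N3-) = 0.003495 mol.
By Henderson-Hasselbalch, pH = pKa + log([A^-]/[HA]) = 4.72 + log(0.003495/0.0007770) = 4.72 + (+0.65) = 5.37.

5.37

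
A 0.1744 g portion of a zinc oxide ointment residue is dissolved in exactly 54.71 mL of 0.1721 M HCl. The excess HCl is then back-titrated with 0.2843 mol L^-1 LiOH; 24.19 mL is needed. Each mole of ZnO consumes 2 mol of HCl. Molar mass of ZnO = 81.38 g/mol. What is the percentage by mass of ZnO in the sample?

Total n(HCl) added = 0.1721 x 0.05471 = 0.009416 mol.
n(LiOH) used = 0.2843 x 0.02419 = 0.006877 mol, which equals the excess n(HCl).
So n(HCl) consumed by the sample = 0.009416 - 0.006877 = 0.002538 mol.
n(ZnO) = 0.002538 / 2 = 0.001269 mol.
mass ZnO = 0.001269 x 81.38 = 0.1033 g, so %ZnO = 0.1033/0.1744 x 100 = 59.2%.

59.2%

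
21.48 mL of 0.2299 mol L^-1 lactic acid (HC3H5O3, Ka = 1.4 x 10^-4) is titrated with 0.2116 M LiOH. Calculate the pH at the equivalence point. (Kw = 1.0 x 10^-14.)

8.45

n(HC3H5O3) = 0.2299 x 0.02148 = 0.004938 mol; V(LiOH) at equivalence = 0.004938/0.2116 = 0.02334 L.
At equivalence all the acid is converted to C3H5O3-; total volume = 0.02148 + 0.02334 = 0.04482 L, so [C3H5O3-] = 0.004938/0.04482 = 0.1102 M.
Kb = Kw/Ka = 1.0e-14 / 1.4 x 10^-4 = 7.14e-11.
[OH^-] = sqrt(Kb x [C3H5O3-]) = sqrt(7.14e-11 x 0.1102) = 2.81e-6 M.
pOH = 5.55, so pH = 14.00 - 5.55 = 8.45.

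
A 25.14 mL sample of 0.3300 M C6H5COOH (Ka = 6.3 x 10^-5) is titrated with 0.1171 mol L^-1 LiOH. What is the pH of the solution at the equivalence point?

n(C6H5COOH) = 0.3300 x 0.02514 = 0.008296 mol; V(LiOH) at equivalence = 0.008296/0.1171 = 0.07085 L.
At equivalence all the acid is converted to C6H5COO-; total volume = 0.02514 + 0.07085 = 0.09599 L, so [C6H5COO-] = 0.008296/0.09599 = 0.08643 M.
Kb = Kw/Ka = 1.0e-14 / 6.3 x 10^-5 = 1.59e-10.
[OH^-] = sqrt(Kb x [C6H5COO-]) = sqrt(1.59e-10 x 0.08643) = 3.70e-6 M.
pOH = 5.43, so pH = 14.00 - 5.43 = 8.57.

8.57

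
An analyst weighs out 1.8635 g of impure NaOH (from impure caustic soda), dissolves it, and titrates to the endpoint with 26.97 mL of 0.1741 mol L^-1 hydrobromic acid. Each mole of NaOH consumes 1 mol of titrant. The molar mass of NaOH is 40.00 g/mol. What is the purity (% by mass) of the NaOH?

10.1%

n(HBr) = 0.1741 x 0.02697 = 0.004695 mol.
n(NaOH) = 0.004695 / 1 = 0.004695 mol.
mass of NaOH = 0.004695 x 40.00 = 0.1878 g.
% purity = 0.1878 / 1.8635 x 100 = 10.1%.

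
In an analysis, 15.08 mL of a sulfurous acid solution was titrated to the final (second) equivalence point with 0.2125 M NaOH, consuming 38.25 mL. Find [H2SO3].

n(NaOH) = 0.2125 x 0.03825 = 0.008128 mol.
At the final (second) equivalence point, 2 mol OH^- react per mol H2SO3, so n(H2SO3) = 0.008128 / 2 = 0.004064 mol.
[H2SO3] = 0.004064 / 0.01508 L = 0.270 M.

0.270 M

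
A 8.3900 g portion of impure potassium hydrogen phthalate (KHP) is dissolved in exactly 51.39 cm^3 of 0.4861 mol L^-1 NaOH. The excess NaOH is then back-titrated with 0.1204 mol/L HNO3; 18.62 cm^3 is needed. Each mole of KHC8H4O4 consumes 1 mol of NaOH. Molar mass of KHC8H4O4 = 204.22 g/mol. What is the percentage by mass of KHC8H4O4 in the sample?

55.3%

Total n(NaOH) added = 0.4861 x 0.05139 = 0.02498 mol.
n(HNO3) used = 0.1204 x 0.01862 = 0.002242 mol, which equals the excess n(NaOH).
So n(NaOH) consumed by the sample = 0.02498 - 0.002242 = 0.02274 mol.
n(KHC8H4O4) = 0.02274 / 1 = 0.02274 mol.
mass KHC8H4O4 = 0.02274 x 204.22 = 4.644 g, so %KHC8H4O4 = 4.644/8.3900 x 100 = 55.3%.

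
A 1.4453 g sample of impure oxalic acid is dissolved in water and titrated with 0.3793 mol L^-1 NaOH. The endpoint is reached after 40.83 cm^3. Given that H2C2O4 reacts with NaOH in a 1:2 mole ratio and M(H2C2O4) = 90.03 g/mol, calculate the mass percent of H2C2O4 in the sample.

n(NaOH) = 0.3793 x 0.04083 = 0.01549 mol.
n(H2C2O4) = 0.01549 / 2 = 0.007743 mol.
mass of H2C2O4 = 0.007743 x 90.03 = 0.6971 g.
% purity = 0.6971 / 1.4453 x 100 = 48.2%.

48.2%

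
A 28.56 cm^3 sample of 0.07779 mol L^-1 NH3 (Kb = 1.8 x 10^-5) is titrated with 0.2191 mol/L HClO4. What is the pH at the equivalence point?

5.25

n(NH3) = 0.07779 x 0.02856 = 0.002222 mol; V(HClO4) at equivalence = 0.002222/0.2191 = 0.01014 L.
At equivalence the base is fully converted to NH4+; total volume = 0.03870 L, so [NH4+] = 0.002222/0.03870 = 0.05741 M.
Ka(NH4+) = Kw/Kb = 1.0e-14 / 1.8 x 10^-5 = 5.56e-10.
[H^+] = sqrt(Ka x [NH4+]) = sqrt(5.56e-10 x 0.05741) = 5.65e-6 M.
pH = -log(5.65e-6) = 5.25.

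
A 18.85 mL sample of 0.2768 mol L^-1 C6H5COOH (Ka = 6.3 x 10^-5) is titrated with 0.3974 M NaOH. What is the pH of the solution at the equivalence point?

n(C6H5COOH) = 0.2768 x 0.01885 = 0.005218 mol; V(NaOH) at equivalence = 0.005218/0.3974 = 0.01313 L.
At equivalence all the acid is converted to C6H5COO-; total volume = 0.01885 + 0.01313 = 0.03198 L, so [C6H5COO-] = 0.005218/0.03198 = 0.1632 M.
Kb = Kw/Ka = 1.0e-14 / 6.3 x 10^-5 = 1.59e-10.
[OH^-] = sqrt(Kb x [C6H5COO-]) = sqrt(1.59e-10 x 0.1632) = 5.09e-6 M.
pOH = 5.29, so pH = 14.00 - 5.29 = 8.71.

8.71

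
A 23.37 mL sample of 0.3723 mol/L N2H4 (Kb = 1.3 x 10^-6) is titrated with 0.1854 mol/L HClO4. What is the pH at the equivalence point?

4.51

n(N2H4) = 0.3723 x 0.02337 = 0.008701 mol; V(HClO4) at equivalence = 0.008701/0.1854 = 0.04693 L.
At equivalence the base is fully converted to N2H5+; total volume = 0.07030 L, so [N2H5+] = 0.008701/0.07030 = 0.1238 M.
Ka(N2H5+) = Kw/Kb = 1.0e-14 / 1.3 x 10^-6 = 7.69e-9.
[H^+] = sqrt(Ka x [N2H5+]) = sqrt(7.69e-9 x 0.1238) = 3.09e-5 M.
pH = -log(3.09e-5) = 4.51.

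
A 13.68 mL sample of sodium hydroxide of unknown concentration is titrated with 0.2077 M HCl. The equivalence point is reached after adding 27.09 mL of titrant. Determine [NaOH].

n(HCl) delivered = 0.2077 x 0.02709 = 0.005627 mol.
For a 1:1 reaction, n(NaOH) = 0.005627 mol.
[NaOH] = 0.005627 mol / 0.01368 L = 0.411 M.

0.411 M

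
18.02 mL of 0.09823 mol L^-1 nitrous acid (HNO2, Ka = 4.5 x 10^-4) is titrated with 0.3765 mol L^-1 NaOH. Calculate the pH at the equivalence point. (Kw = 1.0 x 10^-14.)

n(HNO2) = 0.09823 x 0.01802 = 0.001770 mol; V(NaOH) at equivalence = 0.001770/0.3765 = 0.004701 L.
At equivalence all the acid is converted to NO2-; total volume = 0.01802 + 0.004701 = 0.02272 L, so [NO2-] = 0.001770/0.02272 = 0.07790 M.
Kb = Kw/Ka = 1.0e-14 / 4.5 x 10^-4 = 2.22e-11.
[OH^-] = sqrt(Kb x [NO2-]) = sqrt(2.22e-11 x 0.07790) = 1.32e-6 M.
pOH = 5.88, so pH = 14.00 - 5.88 = 8.12.

8.12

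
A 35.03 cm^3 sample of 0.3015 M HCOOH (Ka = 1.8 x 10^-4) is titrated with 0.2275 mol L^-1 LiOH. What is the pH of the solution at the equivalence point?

8.43

n(HCOOH) = 0.3015 x 0.03503 = 0.01056 mol; V(LiOH) at equivalence = 0.01056/0.2275 = 0.04642 L.
At equivalence all the acid is converted to HCOO-; total volume = 0.03503 + 0.04642 = 0.08145 L, so [HCOO-] = 0.01056/0.08145 = 0.1297 M.
Kb = Kw/Ka = 1.0e-14 / 1.8 x 10^-4 = 5.56e-11.
[OH^-] = sqrt(Kb x [HCOO-]) = sqrt(5.56e-11 x 0.1297) = 2.68e-6 M.
pOH = 5.57, so pH = 14.00 - 5.57 = 8.43.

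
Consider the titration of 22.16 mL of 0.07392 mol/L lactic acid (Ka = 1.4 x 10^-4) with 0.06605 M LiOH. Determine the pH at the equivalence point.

n(HC3H5O3) = 0.07392 x 0.02216 = 0.001638 mol; V(LiOH) at equivalence = 0.001638/0.06605 = 0.02480 L.
At equivalence all the acid is converted to C3H5O3-; total volume = 0.02216 + 0.02480 = 0.04696 L, so [C3H5O3-] = 0.001638/0.04696 = 0.03488 M.
Kb = Kw/Ka = 1.0e-14 / 1.4 x 10^-4 = 7.14e-11.
[OH^-] = sqrt(Kb x [C3H5O3-]) = sqrt(7.14e-11 x 0.03488) = 1.58e-6 M.
pOH = 5.80, so pH = 14.00 - 5.80 = 8.20.

8.20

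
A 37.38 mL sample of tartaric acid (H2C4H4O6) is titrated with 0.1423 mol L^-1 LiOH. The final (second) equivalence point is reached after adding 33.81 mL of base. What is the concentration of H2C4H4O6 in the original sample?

0.0644 M

n(LiOH) = 0.1423 x 0.03381 = 0.004811 mol.
At the final (second) equivalence point, 2 mol OH^- react per mol H2C4H4O6, so n(H2C4H4O6) = 0.004811 / 2 = 0.002406 mol.
[H2C4H4O6] = 0.002406 / 0.03738 L = 0.0644 M.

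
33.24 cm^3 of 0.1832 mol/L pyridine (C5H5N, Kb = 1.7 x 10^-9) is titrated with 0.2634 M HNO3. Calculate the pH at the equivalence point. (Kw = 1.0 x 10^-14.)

n(C5H5N) = 0.1832 x 0.03324 = 0.006090 mol; V(HNO3) at equivalence = 0.006090/0.2634 = 0.02312 L.
At equivalence the base is fully converted to C5H5NH+; total volume = 0.05636 L, so [C5H5NH+] = 0.006090/0.05636 = 0.1080 M.
Ka(C5H5NH+) = Kw/Kb = 1.0e-14 / 1.7 x 10^-9 = 5.88e-6.
[H^+] = sqrt(Ka x [C5H5NH+]) = sqrt(5.88e-6 x 0.1080) = 0.000797 M.
pH = -log(0.000797) = 3.10.

3.10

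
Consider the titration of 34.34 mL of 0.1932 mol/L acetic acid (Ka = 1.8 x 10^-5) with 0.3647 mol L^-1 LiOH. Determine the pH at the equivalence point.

n(CH3COOH) = 0.1932 x 0.03434 = 0.006634 mol; V(LiOH) at equivalence = 0.006634/0.3647 = 0.01819 L.
At equivalence all the acid is converted to CH3COO-; total volume = 0.03434 + 0.01819 = 0.05253 L, so [CH3COO-] = 0.006634/0.05253 = 0.1263 M.
Kb = Kw/Ka = 1.0e-14 / 1.8 x 10^-5 = 5.56e-10.
[OH^-] = sqrt(Kb x [CH3COO-]) = sqrt(5.56e-10 x 0.1263) = 8.38e-6 M.
pOH = 5.08, so pH = 14.00 - 5.08 = 8.92.

8.92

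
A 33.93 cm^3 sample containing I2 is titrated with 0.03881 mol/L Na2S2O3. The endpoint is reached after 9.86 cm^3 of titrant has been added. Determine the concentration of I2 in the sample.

0.00564 M

n(Na2S2O3) = 0.03881 x 0.009860 = 0.0003827 mol.
From the balanced equation, 2 mol Na2S2O3 reacts with 1 mol I2, so n(I2) = 0.0003827 x 1/2 = 0.0001913 mol.
[I2] = 0.0001913 / 0.03393 L = 0.00564 M.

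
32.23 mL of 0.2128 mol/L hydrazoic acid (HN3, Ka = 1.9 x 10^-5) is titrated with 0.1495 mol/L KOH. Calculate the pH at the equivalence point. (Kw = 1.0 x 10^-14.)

n(HN3) = 0.2128 x 0.03223 = 0.006859 mol; V(KOH) at equivalence = 0.006859/0.1495 = 0.04588 L.
At equivalence all the acid is converted to N3-; total volume = 0.03223 + 0.04588 = 0.07811 L, so [N3-] = 0.006859/0.07811 = 0.08781 M.
Kb = Kw/Ka = 1.0e-14 / 1.9 x 10^-5 = 5.26e-10.
[OH^-] = sqrt(Kb x [N3-]) = sqrt(5.26e-10 x 0.08781) = 6.80e-6 M.
pOH = 5.17, so pH = 14.00 - 5.17 = 8.83.

8.83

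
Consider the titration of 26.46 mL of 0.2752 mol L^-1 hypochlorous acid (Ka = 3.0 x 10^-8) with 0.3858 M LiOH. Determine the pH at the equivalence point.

n(HClO) = 0.2752 x 0.02646 = 0.007282 mol; V(LiOH) at equivalence = 0.007282/0.3858 = 0.01887 L.
At equivalence all the acid is converted to ClO-; total volume = 0.02646 + 0.01887 = 0.04533 L, so [ClO-] = 0.007282/0.04533 = 0.1606 M.
Kb = Kw/Ka = 1.0e-14 / 3.0 x 10^-8 = 3.33e-7.
[OH^-] = sqrt(Kb x [ClO-]) = sqrt(3.33e-7 x 0.1606) = 0.000231 M.
pOH = 3.64, so pH = 14.00 - 3.64 = 10.36.

10.36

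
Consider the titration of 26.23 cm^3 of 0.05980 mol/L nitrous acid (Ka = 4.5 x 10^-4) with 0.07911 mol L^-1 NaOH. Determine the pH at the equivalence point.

n(HNO2) = 0.05980 x 0.02623 = 0.001569 mol; V(NaOH) at equivalence = 0.001569/0.07911 = 0.01983 L.
At equivalence all the acid is converted to NO2-; total volume = 0.02623 + 0.01983 = 0.04606 L, so [NO2-] = 0.001569/0.04606 = 0.03406 M.
Kb = Kw/Ka = 1.0e-14 / 4.5 x 10^-4 = 2.22e-11.
[OH^-] = sqrt(Kb x [NO2-]) = sqrt(2.22e-11 x 0.03406) = 8.70e-7 M.
pOH = 6.06, so pH = 14.00 - 6.06 = 7.94.

7.94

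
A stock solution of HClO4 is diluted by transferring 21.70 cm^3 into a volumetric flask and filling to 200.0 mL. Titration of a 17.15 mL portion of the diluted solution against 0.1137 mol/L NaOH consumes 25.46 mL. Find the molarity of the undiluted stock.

1.56 M

n(NaOH) = 0.1137 x 0.02546 = 0.002895 mol.
n(HClO4) in the aliquot = 0.002895 mol.
[diluted HClO4] = 0.002895 / 0.01715 = 0.1688 M.
Dilution factor = 200.0/21.70 = 9.217, so [stock] = 0.1688 x 9.217 = 1.56 M.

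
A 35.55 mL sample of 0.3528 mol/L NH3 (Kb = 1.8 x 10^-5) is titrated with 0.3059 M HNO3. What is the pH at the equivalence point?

n(NH3) = 0.3528 x 0.03555 = 0.01254 mol; V(HNO3) at equivalence = 0.01254/0.3059 = 0.04100 L.
At equivalence the base is fully converted to NH4+; total volume = 0.07655 L, so [NH4+] = 0.01254/0.07655 = 0.1638 M.
Ka(NH4+) = Kw/Kb = 1.0e-14 / 1.8 x 10^-5 = 5.56e-10.
[H^+] = sqrt(Ka x [NH4+]) = sqrt(5.56e-10 x 0.1638) = 9.54e-6 M.
pH = -log(9.54e-6) = 5.02.

5.02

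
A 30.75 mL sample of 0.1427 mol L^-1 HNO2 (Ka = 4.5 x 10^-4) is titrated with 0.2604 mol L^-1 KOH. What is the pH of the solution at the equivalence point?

8.16

n(HNO2) = 0.1427 x 0.03075 = 0.004388 mol; V(KOH) at equivalence = 0.004388/0.2604 = 0.01685 L.
At equivalence all the acid is converted to NO2-; total volume = 0.03075 + 0.01685 = 0.04760 L, so [NO2-] = 0.004388/0.04760 = 0.09218 M.
Kb = Kw/Ka = 1.0e-14 / 4.5 x 10^-4 = 2.22e-11.
[OH^-] = sqrt(Kb x [NO2-]) = sqrt(2.22e-11 x 0.09218) = 1.43e-6 M.
pOH = 5.84, so pH = 14.00 - 5.84 = 8.16.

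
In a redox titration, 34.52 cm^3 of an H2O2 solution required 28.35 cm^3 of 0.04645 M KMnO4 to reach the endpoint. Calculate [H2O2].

0.0954 M

n(KMnO4) = 0.04645 x 0.02835 = 0.001317 mol.
From the balanced equation, 2 mol KMnO4 reacts with 5 mol H2O2, so n(H2O2) = 0.001317 x 5/2 = 0.003292 mol.
[H2O2] = 0.003292 / 0.03452 L = 0.0954 M.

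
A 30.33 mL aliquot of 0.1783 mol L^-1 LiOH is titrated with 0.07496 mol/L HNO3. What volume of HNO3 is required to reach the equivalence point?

72.1 mL

n(LiOH) = 0.1783 mol/L x 0.03033 L = 0.005408 mol.
At equivalence n(HNO3) = n(LiOH) = 0.005408 mol.
V(HNO3) = 0.005408 / 0.07496 = 0.07214 L = 72.1 mL.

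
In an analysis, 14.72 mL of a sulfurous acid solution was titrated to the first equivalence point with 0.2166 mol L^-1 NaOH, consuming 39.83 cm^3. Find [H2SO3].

0.586 M

n(NaOH) = 0.2166 x 0.03983 = 0.008627 mol.
At the first equivalence point, 1 mol OH^- react per mol H2SO3, so n(H2SO3) = 0.008627 / 1 = 0.008627 mol.
[H2SO3] = 0.008627 / 0.01472 L = 0.586 M.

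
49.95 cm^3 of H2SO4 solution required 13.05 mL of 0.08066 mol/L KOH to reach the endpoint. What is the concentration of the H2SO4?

n(KOH) delivered = 0.08066 x 0.01305 = 0.001053 mol.
The reaction is 1 H2SO4 + 2 KOH, so n(H2SO4) = 0.001053 x 1/2 = 0.0005263 mol.
[H2SO4] = 0.0005263 mol / 0.04995 L = 0.0105 M.

0.0105 M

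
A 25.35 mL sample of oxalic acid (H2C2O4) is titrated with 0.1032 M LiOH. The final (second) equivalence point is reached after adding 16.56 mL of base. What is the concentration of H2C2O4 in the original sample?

n(LiOH) = 0.1032 x 0.01656 = 0.001709 mol.
At the final (second) equivalence point, 2 mol OH^- react per mol H2C2O4, so n(H2C2O4) = 0.001709 / 2 = 0.0008545 mol.
[H2C2O4] = 0.0008545 / 0.02535 L = 0.0337 M.

0.0337 M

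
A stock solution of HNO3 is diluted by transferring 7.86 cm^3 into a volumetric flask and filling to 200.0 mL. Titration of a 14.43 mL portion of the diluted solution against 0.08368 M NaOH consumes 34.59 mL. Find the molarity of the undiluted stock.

5.10 M

n(NaOH) = 0.08368 x 0.03459 = 0.002894 mol.
n(HNO3) in the aliquot = 0.002894 mol.
[diluted HNO3] = 0.002894 / 0.01443 = 0.2006 M.
Dilution factor = 200.0/7.860 = 25.45, so [stock] = 0.2006 x 25.45 = 5.10 M.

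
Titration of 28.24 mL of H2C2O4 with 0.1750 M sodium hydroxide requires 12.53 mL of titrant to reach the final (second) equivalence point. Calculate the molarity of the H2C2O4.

n(NaOH) = 0.1750 x 0.01253 = 0.002193 mol.
At the final (second) equivalence point, 2 mol OH^- react per mol H2C2O4, so n(H2C2O4) = 0.002193 / 2 = 0.001096 mol.
[H2C2O4] = 0.001096 / 0.02824 L = 0.0388 M.

0.0388 M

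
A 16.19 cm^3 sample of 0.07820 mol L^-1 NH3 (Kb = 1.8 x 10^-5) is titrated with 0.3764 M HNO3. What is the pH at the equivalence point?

n(NH3) = 0.07820 x 0.01619 = 0.001266 mol; V(HNO3) at equivalence = 0.001266/0.3764 = 0.003364 L.
At equivalence the base is fully converted to NH4+; total volume = 0.01955 L, so [NH4+] = 0.001266/0.01955 = 0.06475 M.
Ka(NH4+) = Kw/Kb = 1.0e-14 / 1.8 x 10^-5 = 5.56e-10.
[H^+] = sqrt(Ka x [NH4+]) = sqrt(5.56e-10 x 0.06475) = 6.00e-6 M.
pH = -log(6.00e-6) = 5.22.

5.22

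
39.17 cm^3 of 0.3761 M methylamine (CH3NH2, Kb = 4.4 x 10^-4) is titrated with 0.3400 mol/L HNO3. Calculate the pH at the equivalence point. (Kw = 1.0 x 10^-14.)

n(CH3NH2) = 0.3761 x 0.03917 = 0.01473 mol; V(HNO3) at equivalence = 0.01473/0.3400 = 0.04333 L.
At equivalence the base is fully converted to CH3NH3+; total volume = 0.08250 L, so [CH3NH3+] = 0.01473/0.08250 = 0.1786 M.
Ka(CH3NH3+) = Kw/Kb = 1.0e-14 / 4.4 x 10^-4 = 2.27e-11.
[H^+] = sqrt(Ka x [CH3NH3+]) = sqrt(2.27e-11 x 0.1786) = 2.01e-6 M.
pH = -log(2.01e-6) = 5.70.

5.70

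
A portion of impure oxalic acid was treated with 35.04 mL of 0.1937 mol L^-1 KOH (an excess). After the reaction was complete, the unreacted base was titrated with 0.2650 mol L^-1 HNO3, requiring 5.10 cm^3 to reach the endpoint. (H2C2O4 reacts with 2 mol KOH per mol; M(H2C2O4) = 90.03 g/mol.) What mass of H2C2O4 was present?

Total n(KOH) added = 0.1937 x 0.03504 = 0.006787 mol.
n(HNO3) used = 0.2650 x 0.005100 = 0.001351 mol, which equals the excess n(KOH).
So n(KOH) consumed by the sample = 0.006787 - 0.001351 = 0.005436 mol.
n(H2C2O4) = 0.005436 / 2 = 0.002718 mol.
mass = 0.002718 mol x 90.03 g/mol = 0.245 g.

0.245 g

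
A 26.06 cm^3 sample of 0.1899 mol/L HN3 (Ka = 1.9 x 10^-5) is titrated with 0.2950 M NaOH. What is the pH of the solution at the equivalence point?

n(HN3) = 0.1899 x 0.02606 = 0.004949 mol; V(NaOH) at equivalence = 0.004949/0.2950 = 0.01678 L.
At equivalence all the acid is converted to N3-; total volume = 0.02606 + 0.01678 = 0.04284 L, so [N3-] = 0.004949/0.04284 = 0.1155 M.
Kb = Kw/Ka = 1.0e-14 / 1.9 x 10^-5 = 5.26e-10.
[OH^-] = sqrt(Kb x [N3-]) = sqrt(5.26e-10 x 0.1155) = 7.80e-6 M.
pOH = 5.11, so pH = 14.00 - 5.11 = 8.89.

8.89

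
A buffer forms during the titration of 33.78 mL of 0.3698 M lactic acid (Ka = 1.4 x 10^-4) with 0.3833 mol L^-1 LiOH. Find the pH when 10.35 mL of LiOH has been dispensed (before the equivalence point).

3.52

Initial n(HC3H5O3) = 0.3698 x 0.03378 = 0.01249 mol.
n(LiOH) added = 0.3833 x 0.01035 = 0.003967 mol, converting that many moles of HC3H5O3 to C3H5O3-.
Remaining n(HC3H5O3) = 0.008525 mol; n(C3H5O3-) = 0.003967 mol.
By Henderson-Hasselbalch, pH = pKa + log([A^-]/[HA]) = 3.85 + log(0.003967/0.008525) = 3.85 + (-0.33) = 3.52.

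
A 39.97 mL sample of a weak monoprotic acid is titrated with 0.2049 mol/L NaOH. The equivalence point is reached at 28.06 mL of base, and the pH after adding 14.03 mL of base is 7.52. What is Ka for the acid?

3.0 x 10^-8

14.03 mL is half of the equivalence volume, so this is the half-equivalence point where [HA] = [A^-].
At half-equivalence pH = pKa, so pKa = 7.52.
Ka = 10^(-7.52) = 3.0 x 10^-8.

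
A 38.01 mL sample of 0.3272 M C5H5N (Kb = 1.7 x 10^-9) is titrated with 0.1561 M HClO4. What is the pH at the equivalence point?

n(C5H5N) = 0.3272 x 0.03801 = 0.01244 mol; V(HClO4) at equivalence = 0.01244/0.1561 = 0.07967 L.
At equivalence the base is fully converted to C5H5NH+; total volume = 0.1177 L, so [C5H5NH+] = 0.01244/0.1177 = 0.1057 M.
Ka(C5H5NH+) = Kw/Kb = 1.0e-14 / 1.7 x 10^-9 = 5.88e-6.
[H^+] = sqrt(Ka x [C5H5NH+]) = sqrt(5.88e-6 x 0.1057) = 0.000788 M.
pH = -log(0.000788) = 3.10.

3.10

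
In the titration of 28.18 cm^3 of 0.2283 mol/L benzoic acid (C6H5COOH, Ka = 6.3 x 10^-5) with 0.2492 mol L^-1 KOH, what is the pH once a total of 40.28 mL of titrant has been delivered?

n(acid) = 0.2283 x 0.02818 = 0.006433 mol; n(KOH) added = 0.2492 x 0.04028 = 0.01004 mol.
Base is in excess by 0.01004 - 0.006433 = 0.003604 mol in a total volume of 0.06846 L.
[OH^-] = 0.003604/0.06846 = 0.05265 M, so pOH = 1.28 and pH = 14.00 - 1.28 = 12.72.

12.72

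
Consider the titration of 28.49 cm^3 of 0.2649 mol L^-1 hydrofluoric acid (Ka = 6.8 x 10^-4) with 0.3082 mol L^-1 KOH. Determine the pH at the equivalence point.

8.16

n(HF) = 0.2649 x 0.02849 = 0.007547 mol; V(KOH) at equivalence = 0.007547/0.3082 = 0.02449 L.
At equivalence all the acid is converted to F-; total volume = 0.02849 + 0.02449 = 0.05298 L, so [F-] = 0.007547/0.05298 = 0.1425 M.
Kb = Kw/Ka = 1.0e-14 / 6.8 x 10^-4 = 1.47e-11.
[OH^-] = sqrt(Kb x [F-]) = sqrt(1.47e-11 x 0.1425) = 1.45e-6 M.
pOH = 5.84, so pH = 14.00 - 5.84 = 8.16.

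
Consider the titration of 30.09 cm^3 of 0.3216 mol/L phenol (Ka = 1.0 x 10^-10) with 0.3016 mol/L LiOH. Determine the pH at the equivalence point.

n(C6H5OH) = 0.3216 x 0.03009 = 0.009677 mol; V(LiOH) at equivalence = 0.009677/0.3016 = 0.03209 L.
At equivalence all the acid is converted to C6H5O-; total volume = 0.03009 + 0.03209 = 0.06218 L, so [C6H5O-] = 0.009677/0.06218 = 0.1556 M.
Kb = Kw/Ka = 1.0e-14 / 1.0 x 10^-10 = 0.000100.
[OH^-] = sqrt(Kb x [C6H5O-]) = sqrt(0.000100 x 0.1556) = 0.00395 M.
pOH = 2.40, so pH = 14.00 - 2.40 = 11.60.

11.60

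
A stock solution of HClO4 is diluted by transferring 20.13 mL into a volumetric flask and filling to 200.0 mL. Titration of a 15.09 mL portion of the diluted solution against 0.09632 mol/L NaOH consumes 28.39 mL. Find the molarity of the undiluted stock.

n(NaOH) = 0.09632 x 0.02839 = 0.002735 mol.
n(HClO4) in the aliquot = 0.002735 mol.
[diluted HClO4] = 0.002735 / 0.01509 = 0.1812 M.
Dilution factor = 200.0/20.13 = 9.935, so [stock] = 0.1812 x 9.935 = 1.80 M.

1.80 M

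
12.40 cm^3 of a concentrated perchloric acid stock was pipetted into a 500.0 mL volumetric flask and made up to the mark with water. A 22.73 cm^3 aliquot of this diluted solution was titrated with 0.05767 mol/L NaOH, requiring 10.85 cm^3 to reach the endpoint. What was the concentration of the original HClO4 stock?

n(NaOH) = 0.05767 x 0.01085 = 0.0006257 mol.
n(HClO4) in the aliquot = 0.0006257 mol.
[diluted HClO4] = 0.0006257 / 0.02273 = 0.02753 M.
Dilution factor = 500.0/12.40 = 40.32, so [stock] = 0.02753 x 40.32 = 1.11 M.

1.11 M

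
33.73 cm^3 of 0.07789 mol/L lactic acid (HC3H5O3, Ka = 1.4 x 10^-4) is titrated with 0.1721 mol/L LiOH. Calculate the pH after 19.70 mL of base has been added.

n(acid) = 0.07789 x 0.03373 = 0.002627 mol; n(LiOH) added = 0.1721 x 0.01970 = 0.003390 mol.
Base is in excess by 0.003390 - 0.002627 = 0.0007631 mol in a total volume of 0.05343 L.
[OH^-] = 0.0007631/0.05343 = 0.01428 M, so pOH = 1.85 and pH = 14.00 - 1.85 = 12.15.

12.15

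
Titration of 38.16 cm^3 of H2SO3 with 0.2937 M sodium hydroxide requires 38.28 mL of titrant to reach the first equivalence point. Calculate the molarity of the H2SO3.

n(NaOH) = 0.2937 x 0.03828 = 0.01124 mol.
At the first equivalence point, 1 mol OH^- react per mol H2SO3, so n(H2SO3) = 0.01124 / 1 = 0.01124 mol.
[H2SO3] = 0.01124 / 0.03816 L = 0.295 M.

0.295 M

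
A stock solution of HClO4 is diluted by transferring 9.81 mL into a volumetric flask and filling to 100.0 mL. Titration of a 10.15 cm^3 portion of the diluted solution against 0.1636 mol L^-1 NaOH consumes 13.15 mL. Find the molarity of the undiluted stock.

2.16 M

n(NaOH) = 0.1636 x 0.01315 = 0.002151 mol.
n(HClO4) in the aliquot = 0.002151 mol.
[diluted HClO4] = 0.002151 / 0.01015 = 0.2120 M.
Dilution factor = 100.0/9.810 = 10.19, so [stock] = 0.2120 x 10.19 = 2.16 M.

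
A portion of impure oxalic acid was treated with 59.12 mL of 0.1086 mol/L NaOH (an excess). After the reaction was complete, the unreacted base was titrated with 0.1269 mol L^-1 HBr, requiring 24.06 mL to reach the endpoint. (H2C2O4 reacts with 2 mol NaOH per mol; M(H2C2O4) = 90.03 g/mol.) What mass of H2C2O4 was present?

Total n(NaOH) added = 0.1086 x 0.05912 = 0.006420 mol.
n(HBr) used = 0.1269 x 0.02406 = 0.003053 mol, which equals the excess n(NaOH).
So n(NaOH) consumed by the sample = 0.006420 - 0.003053 = 0.003367 mol.
n(H2C2O4) = 0.003367 / 2 = 0.001684 mol.
mass = 0.001684 mol x 90.03 g/mol = 0.152 g.

0.152 g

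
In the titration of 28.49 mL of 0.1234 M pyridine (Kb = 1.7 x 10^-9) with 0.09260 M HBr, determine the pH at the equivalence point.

3.25

n(C5H5N) = 0.1234 x 0.02849 = 0.003516 mol; V(HBr) at equivalence = 0.003516/0.09260 = 0.03797 L.
At equivalence the base is fully converted to C5H5NH+; total volume = 0.06646 L, so [C5H5NH+] = 0.003516/0.06646 = 0.05290 M.
Ka(C5H5NH+) = Kw/Kb = 1.0e-14 / 1.7 x 10^-9 = 5.88e-6.
[H^+] = sqrt(Ka x [C5H5NH+]) = sqrt(5.88e-6 x 0.05290) = 0.000558 M.
pH = -log(0.000558) = 3.25.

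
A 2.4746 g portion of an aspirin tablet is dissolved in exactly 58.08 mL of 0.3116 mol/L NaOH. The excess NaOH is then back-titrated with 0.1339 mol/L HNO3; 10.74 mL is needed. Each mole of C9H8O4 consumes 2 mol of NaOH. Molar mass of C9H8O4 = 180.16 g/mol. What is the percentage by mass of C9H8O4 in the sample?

Total n(NaOH) added = 0.3116 x 0.05808 = 0.01810 mol.
n(HNO3) used = 0.1339 x 0.01074 = 0.001438 mol, which equals the excess n(NaOH).
So n(NaOH) consumed by the sample = 0.01810 - 0.001438 = 0.01666 mol.
n(C9H8O4) = 0.01666 / 2 = 0.008330 mol.
mass C9H8O4 = 0.008330 x 180.16 = 1.501 g, so %C9H8O4 = 1.501/2.4746 x 100 = 60.6%.

60.6%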